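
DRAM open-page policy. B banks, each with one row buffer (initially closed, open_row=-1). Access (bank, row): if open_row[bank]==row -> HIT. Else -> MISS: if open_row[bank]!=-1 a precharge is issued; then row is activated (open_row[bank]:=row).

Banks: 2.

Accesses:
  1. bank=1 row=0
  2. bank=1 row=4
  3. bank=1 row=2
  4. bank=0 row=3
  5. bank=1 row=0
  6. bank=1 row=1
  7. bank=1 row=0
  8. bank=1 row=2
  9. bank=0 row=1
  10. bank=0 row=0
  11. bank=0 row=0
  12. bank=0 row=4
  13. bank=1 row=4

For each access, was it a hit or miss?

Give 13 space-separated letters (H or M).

Acc 1: bank1 row0 -> MISS (open row0); precharges=0
Acc 2: bank1 row4 -> MISS (open row4); precharges=1
Acc 3: bank1 row2 -> MISS (open row2); precharges=2
Acc 4: bank0 row3 -> MISS (open row3); precharges=2
Acc 5: bank1 row0 -> MISS (open row0); precharges=3
Acc 6: bank1 row1 -> MISS (open row1); precharges=4
Acc 7: bank1 row0 -> MISS (open row0); precharges=5
Acc 8: bank1 row2 -> MISS (open row2); precharges=6
Acc 9: bank0 row1 -> MISS (open row1); precharges=7
Acc 10: bank0 row0 -> MISS (open row0); precharges=8
Acc 11: bank0 row0 -> HIT
Acc 12: bank0 row4 -> MISS (open row4); precharges=9
Acc 13: bank1 row4 -> MISS (open row4); precharges=10

Answer: M M M M M M M M M M H M M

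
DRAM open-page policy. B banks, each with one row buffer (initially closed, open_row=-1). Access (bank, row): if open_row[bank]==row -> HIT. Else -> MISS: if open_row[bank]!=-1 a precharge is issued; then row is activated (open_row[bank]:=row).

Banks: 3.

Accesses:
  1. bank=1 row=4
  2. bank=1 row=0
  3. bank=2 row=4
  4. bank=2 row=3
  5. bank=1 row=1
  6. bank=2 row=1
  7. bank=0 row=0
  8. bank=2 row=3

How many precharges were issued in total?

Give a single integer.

Answer: 5

Derivation:
Acc 1: bank1 row4 -> MISS (open row4); precharges=0
Acc 2: bank1 row0 -> MISS (open row0); precharges=1
Acc 3: bank2 row4 -> MISS (open row4); precharges=1
Acc 4: bank2 row3 -> MISS (open row3); precharges=2
Acc 5: bank1 row1 -> MISS (open row1); precharges=3
Acc 6: bank2 row1 -> MISS (open row1); precharges=4
Acc 7: bank0 row0 -> MISS (open row0); precharges=4
Acc 8: bank2 row3 -> MISS (open row3); precharges=5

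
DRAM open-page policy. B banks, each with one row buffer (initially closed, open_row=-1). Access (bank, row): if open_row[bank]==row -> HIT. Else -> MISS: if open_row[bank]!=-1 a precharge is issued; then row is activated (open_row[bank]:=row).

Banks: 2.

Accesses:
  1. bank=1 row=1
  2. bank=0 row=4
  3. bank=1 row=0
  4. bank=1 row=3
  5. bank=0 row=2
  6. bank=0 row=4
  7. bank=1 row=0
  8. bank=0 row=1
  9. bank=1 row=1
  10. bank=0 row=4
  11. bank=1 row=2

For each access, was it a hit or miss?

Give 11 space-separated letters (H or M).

Acc 1: bank1 row1 -> MISS (open row1); precharges=0
Acc 2: bank0 row4 -> MISS (open row4); precharges=0
Acc 3: bank1 row0 -> MISS (open row0); precharges=1
Acc 4: bank1 row3 -> MISS (open row3); precharges=2
Acc 5: bank0 row2 -> MISS (open row2); precharges=3
Acc 6: bank0 row4 -> MISS (open row4); precharges=4
Acc 7: bank1 row0 -> MISS (open row0); precharges=5
Acc 8: bank0 row1 -> MISS (open row1); precharges=6
Acc 9: bank1 row1 -> MISS (open row1); precharges=7
Acc 10: bank0 row4 -> MISS (open row4); precharges=8
Acc 11: bank1 row2 -> MISS (open row2); precharges=9

Answer: M M M M M M M M M M M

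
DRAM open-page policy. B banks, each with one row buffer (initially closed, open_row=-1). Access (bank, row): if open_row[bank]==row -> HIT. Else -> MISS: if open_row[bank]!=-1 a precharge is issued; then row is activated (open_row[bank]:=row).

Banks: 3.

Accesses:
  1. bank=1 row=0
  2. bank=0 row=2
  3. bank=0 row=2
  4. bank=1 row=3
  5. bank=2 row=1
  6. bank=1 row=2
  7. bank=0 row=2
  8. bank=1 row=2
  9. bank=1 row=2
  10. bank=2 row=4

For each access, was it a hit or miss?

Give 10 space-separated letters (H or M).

Answer: M M H M M M H H H M

Derivation:
Acc 1: bank1 row0 -> MISS (open row0); precharges=0
Acc 2: bank0 row2 -> MISS (open row2); precharges=0
Acc 3: bank0 row2 -> HIT
Acc 4: bank1 row3 -> MISS (open row3); precharges=1
Acc 5: bank2 row1 -> MISS (open row1); precharges=1
Acc 6: bank1 row2 -> MISS (open row2); precharges=2
Acc 7: bank0 row2 -> HIT
Acc 8: bank1 row2 -> HIT
Acc 9: bank1 row2 -> HIT
Acc 10: bank2 row4 -> MISS (open row4); precharges=3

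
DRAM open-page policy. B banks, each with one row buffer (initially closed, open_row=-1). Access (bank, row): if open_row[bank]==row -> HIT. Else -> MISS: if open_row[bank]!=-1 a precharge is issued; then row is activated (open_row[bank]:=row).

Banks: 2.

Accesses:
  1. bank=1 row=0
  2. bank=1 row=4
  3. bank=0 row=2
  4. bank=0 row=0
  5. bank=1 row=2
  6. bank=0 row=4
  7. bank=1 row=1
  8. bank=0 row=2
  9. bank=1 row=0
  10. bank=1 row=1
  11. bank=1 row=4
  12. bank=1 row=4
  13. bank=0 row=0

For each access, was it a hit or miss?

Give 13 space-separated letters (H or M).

Acc 1: bank1 row0 -> MISS (open row0); precharges=0
Acc 2: bank1 row4 -> MISS (open row4); precharges=1
Acc 3: bank0 row2 -> MISS (open row2); precharges=1
Acc 4: bank0 row0 -> MISS (open row0); precharges=2
Acc 5: bank1 row2 -> MISS (open row2); precharges=3
Acc 6: bank0 row4 -> MISS (open row4); precharges=4
Acc 7: bank1 row1 -> MISS (open row1); precharges=5
Acc 8: bank0 row2 -> MISS (open row2); precharges=6
Acc 9: bank1 row0 -> MISS (open row0); precharges=7
Acc 10: bank1 row1 -> MISS (open row1); precharges=8
Acc 11: bank1 row4 -> MISS (open row4); precharges=9
Acc 12: bank1 row4 -> HIT
Acc 13: bank0 row0 -> MISS (open row0); precharges=10

Answer: M M M M M M M M M M M H M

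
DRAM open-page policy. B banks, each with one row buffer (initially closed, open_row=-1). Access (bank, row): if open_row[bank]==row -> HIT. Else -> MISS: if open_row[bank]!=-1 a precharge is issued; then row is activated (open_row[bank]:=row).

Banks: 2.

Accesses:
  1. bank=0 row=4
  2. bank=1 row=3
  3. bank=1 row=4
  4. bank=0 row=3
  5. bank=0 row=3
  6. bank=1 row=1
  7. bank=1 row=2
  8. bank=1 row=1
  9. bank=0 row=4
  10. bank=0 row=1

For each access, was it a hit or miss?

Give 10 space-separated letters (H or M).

Answer: M M M M H M M M M M

Derivation:
Acc 1: bank0 row4 -> MISS (open row4); precharges=0
Acc 2: bank1 row3 -> MISS (open row3); precharges=0
Acc 3: bank1 row4 -> MISS (open row4); precharges=1
Acc 4: bank0 row3 -> MISS (open row3); precharges=2
Acc 5: bank0 row3 -> HIT
Acc 6: bank1 row1 -> MISS (open row1); precharges=3
Acc 7: bank1 row2 -> MISS (open row2); precharges=4
Acc 8: bank1 row1 -> MISS (open row1); precharges=5
Acc 9: bank0 row4 -> MISS (open row4); precharges=6
Acc 10: bank0 row1 -> MISS (open row1); precharges=7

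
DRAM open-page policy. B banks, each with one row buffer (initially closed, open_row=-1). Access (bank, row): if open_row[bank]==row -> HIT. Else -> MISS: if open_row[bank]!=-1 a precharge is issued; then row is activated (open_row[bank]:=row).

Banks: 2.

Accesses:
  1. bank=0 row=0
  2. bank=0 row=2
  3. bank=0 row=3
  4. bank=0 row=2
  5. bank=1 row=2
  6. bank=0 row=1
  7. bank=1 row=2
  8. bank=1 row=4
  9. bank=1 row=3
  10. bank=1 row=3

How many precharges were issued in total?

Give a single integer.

Acc 1: bank0 row0 -> MISS (open row0); precharges=0
Acc 2: bank0 row2 -> MISS (open row2); precharges=1
Acc 3: bank0 row3 -> MISS (open row3); precharges=2
Acc 4: bank0 row2 -> MISS (open row2); precharges=3
Acc 5: bank1 row2 -> MISS (open row2); precharges=3
Acc 6: bank0 row1 -> MISS (open row1); precharges=4
Acc 7: bank1 row2 -> HIT
Acc 8: bank1 row4 -> MISS (open row4); precharges=5
Acc 9: bank1 row3 -> MISS (open row3); precharges=6
Acc 10: bank1 row3 -> HIT

Answer: 6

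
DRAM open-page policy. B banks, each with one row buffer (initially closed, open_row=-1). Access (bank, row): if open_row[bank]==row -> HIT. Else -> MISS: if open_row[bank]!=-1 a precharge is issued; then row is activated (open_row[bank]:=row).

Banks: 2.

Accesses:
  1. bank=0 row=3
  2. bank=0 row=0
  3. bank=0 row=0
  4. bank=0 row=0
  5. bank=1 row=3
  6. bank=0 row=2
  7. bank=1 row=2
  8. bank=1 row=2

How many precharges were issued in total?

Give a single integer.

Answer: 3

Derivation:
Acc 1: bank0 row3 -> MISS (open row3); precharges=0
Acc 2: bank0 row0 -> MISS (open row0); precharges=1
Acc 3: bank0 row0 -> HIT
Acc 4: bank0 row0 -> HIT
Acc 5: bank1 row3 -> MISS (open row3); precharges=1
Acc 6: bank0 row2 -> MISS (open row2); precharges=2
Acc 7: bank1 row2 -> MISS (open row2); precharges=3
Acc 8: bank1 row2 -> HIT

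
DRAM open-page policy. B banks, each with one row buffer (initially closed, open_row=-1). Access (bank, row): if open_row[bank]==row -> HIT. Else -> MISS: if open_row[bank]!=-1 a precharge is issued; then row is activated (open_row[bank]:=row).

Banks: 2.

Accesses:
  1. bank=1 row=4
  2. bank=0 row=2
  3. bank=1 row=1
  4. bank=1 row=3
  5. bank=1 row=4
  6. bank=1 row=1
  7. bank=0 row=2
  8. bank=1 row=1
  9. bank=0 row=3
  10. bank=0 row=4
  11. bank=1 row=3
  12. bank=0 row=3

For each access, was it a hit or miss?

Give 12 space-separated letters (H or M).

Answer: M M M M M M H H M M M M

Derivation:
Acc 1: bank1 row4 -> MISS (open row4); precharges=0
Acc 2: bank0 row2 -> MISS (open row2); precharges=0
Acc 3: bank1 row1 -> MISS (open row1); precharges=1
Acc 4: bank1 row3 -> MISS (open row3); precharges=2
Acc 5: bank1 row4 -> MISS (open row4); precharges=3
Acc 6: bank1 row1 -> MISS (open row1); precharges=4
Acc 7: bank0 row2 -> HIT
Acc 8: bank1 row1 -> HIT
Acc 9: bank0 row3 -> MISS (open row3); precharges=5
Acc 10: bank0 row4 -> MISS (open row4); precharges=6
Acc 11: bank1 row3 -> MISS (open row3); precharges=7
Acc 12: bank0 row3 -> MISS (open row3); precharges=8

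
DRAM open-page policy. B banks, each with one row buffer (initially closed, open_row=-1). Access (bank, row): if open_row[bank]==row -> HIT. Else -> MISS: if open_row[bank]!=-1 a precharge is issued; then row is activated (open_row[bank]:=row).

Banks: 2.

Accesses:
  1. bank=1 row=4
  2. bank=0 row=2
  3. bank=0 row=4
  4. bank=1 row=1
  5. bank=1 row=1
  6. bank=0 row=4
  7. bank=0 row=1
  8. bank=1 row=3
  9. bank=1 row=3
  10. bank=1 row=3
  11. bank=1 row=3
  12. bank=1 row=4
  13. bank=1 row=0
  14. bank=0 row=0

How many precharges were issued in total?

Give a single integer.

Acc 1: bank1 row4 -> MISS (open row4); precharges=0
Acc 2: bank0 row2 -> MISS (open row2); precharges=0
Acc 3: bank0 row4 -> MISS (open row4); precharges=1
Acc 4: bank1 row1 -> MISS (open row1); precharges=2
Acc 5: bank1 row1 -> HIT
Acc 6: bank0 row4 -> HIT
Acc 7: bank0 row1 -> MISS (open row1); precharges=3
Acc 8: bank1 row3 -> MISS (open row3); precharges=4
Acc 9: bank1 row3 -> HIT
Acc 10: bank1 row3 -> HIT
Acc 11: bank1 row3 -> HIT
Acc 12: bank1 row4 -> MISS (open row4); precharges=5
Acc 13: bank1 row0 -> MISS (open row0); precharges=6
Acc 14: bank0 row0 -> MISS (open row0); precharges=7

Answer: 7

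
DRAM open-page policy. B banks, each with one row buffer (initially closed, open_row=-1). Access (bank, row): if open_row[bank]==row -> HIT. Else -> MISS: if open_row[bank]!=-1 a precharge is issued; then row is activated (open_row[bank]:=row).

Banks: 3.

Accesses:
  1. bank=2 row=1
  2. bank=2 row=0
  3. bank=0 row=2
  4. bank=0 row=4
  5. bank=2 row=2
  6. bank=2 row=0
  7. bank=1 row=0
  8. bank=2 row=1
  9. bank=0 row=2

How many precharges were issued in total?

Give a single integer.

Acc 1: bank2 row1 -> MISS (open row1); precharges=0
Acc 2: bank2 row0 -> MISS (open row0); precharges=1
Acc 3: bank0 row2 -> MISS (open row2); precharges=1
Acc 4: bank0 row4 -> MISS (open row4); precharges=2
Acc 5: bank2 row2 -> MISS (open row2); precharges=3
Acc 6: bank2 row0 -> MISS (open row0); precharges=4
Acc 7: bank1 row0 -> MISS (open row0); precharges=4
Acc 8: bank2 row1 -> MISS (open row1); precharges=5
Acc 9: bank0 row2 -> MISS (open row2); precharges=6

Answer: 6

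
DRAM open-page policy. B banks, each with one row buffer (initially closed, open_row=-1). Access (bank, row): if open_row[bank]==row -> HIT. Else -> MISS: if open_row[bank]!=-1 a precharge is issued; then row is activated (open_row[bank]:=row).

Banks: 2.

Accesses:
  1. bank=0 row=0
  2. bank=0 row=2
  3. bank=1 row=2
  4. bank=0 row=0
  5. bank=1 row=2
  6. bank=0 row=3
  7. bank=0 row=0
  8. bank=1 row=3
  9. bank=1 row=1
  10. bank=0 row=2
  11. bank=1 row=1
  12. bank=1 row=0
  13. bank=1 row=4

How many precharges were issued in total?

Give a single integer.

Acc 1: bank0 row0 -> MISS (open row0); precharges=0
Acc 2: bank0 row2 -> MISS (open row2); precharges=1
Acc 3: bank1 row2 -> MISS (open row2); precharges=1
Acc 4: bank0 row0 -> MISS (open row0); precharges=2
Acc 5: bank1 row2 -> HIT
Acc 6: bank0 row3 -> MISS (open row3); precharges=3
Acc 7: bank0 row0 -> MISS (open row0); precharges=4
Acc 8: bank1 row3 -> MISS (open row3); precharges=5
Acc 9: bank1 row1 -> MISS (open row1); precharges=6
Acc 10: bank0 row2 -> MISS (open row2); precharges=7
Acc 11: bank1 row1 -> HIT
Acc 12: bank1 row0 -> MISS (open row0); precharges=8
Acc 13: bank1 row4 -> MISS (open row4); precharges=9

Answer: 9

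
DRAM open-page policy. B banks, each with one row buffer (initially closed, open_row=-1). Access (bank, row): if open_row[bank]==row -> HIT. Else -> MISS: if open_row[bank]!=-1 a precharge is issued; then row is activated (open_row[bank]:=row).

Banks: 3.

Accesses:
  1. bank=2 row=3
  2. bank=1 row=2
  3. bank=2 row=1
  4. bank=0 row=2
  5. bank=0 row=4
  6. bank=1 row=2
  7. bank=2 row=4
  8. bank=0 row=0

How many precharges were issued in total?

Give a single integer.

Answer: 4

Derivation:
Acc 1: bank2 row3 -> MISS (open row3); precharges=0
Acc 2: bank1 row2 -> MISS (open row2); precharges=0
Acc 3: bank2 row1 -> MISS (open row1); precharges=1
Acc 4: bank0 row2 -> MISS (open row2); precharges=1
Acc 5: bank0 row4 -> MISS (open row4); precharges=2
Acc 6: bank1 row2 -> HIT
Acc 7: bank2 row4 -> MISS (open row4); precharges=3
Acc 8: bank0 row0 -> MISS (open row0); precharges=4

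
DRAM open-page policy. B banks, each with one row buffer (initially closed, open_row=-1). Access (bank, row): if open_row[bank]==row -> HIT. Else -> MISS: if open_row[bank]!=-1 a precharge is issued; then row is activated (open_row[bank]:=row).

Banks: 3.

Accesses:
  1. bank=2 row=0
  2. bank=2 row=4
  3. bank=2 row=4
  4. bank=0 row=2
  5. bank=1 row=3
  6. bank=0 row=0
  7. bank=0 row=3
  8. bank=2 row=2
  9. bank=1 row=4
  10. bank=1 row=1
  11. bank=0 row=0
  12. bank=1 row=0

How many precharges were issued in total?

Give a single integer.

Answer: 8

Derivation:
Acc 1: bank2 row0 -> MISS (open row0); precharges=0
Acc 2: bank2 row4 -> MISS (open row4); precharges=1
Acc 3: bank2 row4 -> HIT
Acc 4: bank0 row2 -> MISS (open row2); precharges=1
Acc 5: bank1 row3 -> MISS (open row3); precharges=1
Acc 6: bank0 row0 -> MISS (open row0); precharges=2
Acc 7: bank0 row3 -> MISS (open row3); precharges=3
Acc 8: bank2 row2 -> MISS (open row2); precharges=4
Acc 9: bank1 row4 -> MISS (open row4); precharges=5
Acc 10: bank1 row1 -> MISS (open row1); precharges=6
Acc 11: bank0 row0 -> MISS (open row0); precharges=7
Acc 12: bank1 row0 -> MISS (open row0); precharges=8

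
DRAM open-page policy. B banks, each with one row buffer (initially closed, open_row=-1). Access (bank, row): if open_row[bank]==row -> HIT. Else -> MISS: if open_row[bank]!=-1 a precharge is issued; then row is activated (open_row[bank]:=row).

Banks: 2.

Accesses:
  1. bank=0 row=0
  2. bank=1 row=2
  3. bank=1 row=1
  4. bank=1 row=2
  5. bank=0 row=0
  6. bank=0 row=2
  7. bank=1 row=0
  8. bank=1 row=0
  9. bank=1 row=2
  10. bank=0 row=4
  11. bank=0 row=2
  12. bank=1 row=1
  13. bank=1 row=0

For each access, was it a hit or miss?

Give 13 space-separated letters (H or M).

Acc 1: bank0 row0 -> MISS (open row0); precharges=0
Acc 2: bank1 row2 -> MISS (open row2); precharges=0
Acc 3: bank1 row1 -> MISS (open row1); precharges=1
Acc 4: bank1 row2 -> MISS (open row2); precharges=2
Acc 5: bank0 row0 -> HIT
Acc 6: bank0 row2 -> MISS (open row2); precharges=3
Acc 7: bank1 row0 -> MISS (open row0); precharges=4
Acc 8: bank1 row0 -> HIT
Acc 9: bank1 row2 -> MISS (open row2); precharges=5
Acc 10: bank0 row4 -> MISS (open row4); precharges=6
Acc 11: bank0 row2 -> MISS (open row2); precharges=7
Acc 12: bank1 row1 -> MISS (open row1); precharges=8
Acc 13: bank1 row0 -> MISS (open row0); precharges=9

Answer: M M M M H M M H M M M M M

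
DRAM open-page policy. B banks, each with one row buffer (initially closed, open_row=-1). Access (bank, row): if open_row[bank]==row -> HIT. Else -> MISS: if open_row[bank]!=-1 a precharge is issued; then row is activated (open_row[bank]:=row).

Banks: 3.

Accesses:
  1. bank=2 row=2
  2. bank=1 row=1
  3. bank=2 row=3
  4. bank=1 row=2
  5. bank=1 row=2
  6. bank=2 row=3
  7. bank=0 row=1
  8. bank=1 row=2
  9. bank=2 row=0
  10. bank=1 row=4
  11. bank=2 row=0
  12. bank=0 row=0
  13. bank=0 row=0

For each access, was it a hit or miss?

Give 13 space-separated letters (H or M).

Answer: M M M M H H M H M M H M H

Derivation:
Acc 1: bank2 row2 -> MISS (open row2); precharges=0
Acc 2: bank1 row1 -> MISS (open row1); precharges=0
Acc 3: bank2 row3 -> MISS (open row3); precharges=1
Acc 4: bank1 row2 -> MISS (open row2); precharges=2
Acc 5: bank1 row2 -> HIT
Acc 6: bank2 row3 -> HIT
Acc 7: bank0 row1 -> MISS (open row1); precharges=2
Acc 8: bank1 row2 -> HIT
Acc 9: bank2 row0 -> MISS (open row0); precharges=3
Acc 10: bank1 row4 -> MISS (open row4); precharges=4
Acc 11: bank2 row0 -> HIT
Acc 12: bank0 row0 -> MISS (open row0); precharges=5
Acc 13: bank0 row0 -> HIT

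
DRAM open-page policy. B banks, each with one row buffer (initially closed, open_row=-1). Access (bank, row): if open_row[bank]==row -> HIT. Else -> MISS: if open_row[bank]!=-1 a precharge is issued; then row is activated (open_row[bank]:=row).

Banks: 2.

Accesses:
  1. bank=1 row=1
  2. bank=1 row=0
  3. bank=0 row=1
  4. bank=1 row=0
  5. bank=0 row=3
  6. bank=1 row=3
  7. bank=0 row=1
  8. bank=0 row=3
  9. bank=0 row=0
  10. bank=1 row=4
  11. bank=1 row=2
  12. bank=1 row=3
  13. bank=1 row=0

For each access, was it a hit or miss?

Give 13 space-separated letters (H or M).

Answer: M M M H M M M M M M M M M

Derivation:
Acc 1: bank1 row1 -> MISS (open row1); precharges=0
Acc 2: bank1 row0 -> MISS (open row0); precharges=1
Acc 3: bank0 row1 -> MISS (open row1); precharges=1
Acc 4: bank1 row0 -> HIT
Acc 5: bank0 row3 -> MISS (open row3); precharges=2
Acc 6: bank1 row3 -> MISS (open row3); precharges=3
Acc 7: bank0 row1 -> MISS (open row1); precharges=4
Acc 8: bank0 row3 -> MISS (open row3); precharges=5
Acc 9: bank0 row0 -> MISS (open row0); precharges=6
Acc 10: bank1 row4 -> MISS (open row4); precharges=7
Acc 11: bank1 row2 -> MISS (open row2); precharges=8
Acc 12: bank1 row3 -> MISS (open row3); precharges=9
Acc 13: bank1 row0 -> MISS (open row0); precharges=10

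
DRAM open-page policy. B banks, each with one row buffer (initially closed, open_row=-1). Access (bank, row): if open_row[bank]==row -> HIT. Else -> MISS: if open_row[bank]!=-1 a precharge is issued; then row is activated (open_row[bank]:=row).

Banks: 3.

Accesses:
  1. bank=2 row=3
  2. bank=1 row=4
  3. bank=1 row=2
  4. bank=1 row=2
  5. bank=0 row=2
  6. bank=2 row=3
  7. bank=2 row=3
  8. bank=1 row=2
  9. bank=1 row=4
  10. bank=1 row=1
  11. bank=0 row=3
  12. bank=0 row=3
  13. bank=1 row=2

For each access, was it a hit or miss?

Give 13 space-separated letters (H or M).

Acc 1: bank2 row3 -> MISS (open row3); precharges=0
Acc 2: bank1 row4 -> MISS (open row4); precharges=0
Acc 3: bank1 row2 -> MISS (open row2); precharges=1
Acc 4: bank1 row2 -> HIT
Acc 5: bank0 row2 -> MISS (open row2); precharges=1
Acc 6: bank2 row3 -> HIT
Acc 7: bank2 row3 -> HIT
Acc 8: bank1 row2 -> HIT
Acc 9: bank1 row4 -> MISS (open row4); precharges=2
Acc 10: bank1 row1 -> MISS (open row1); precharges=3
Acc 11: bank0 row3 -> MISS (open row3); precharges=4
Acc 12: bank0 row3 -> HIT
Acc 13: bank1 row2 -> MISS (open row2); precharges=5

Answer: M M M H M H H H M M M H M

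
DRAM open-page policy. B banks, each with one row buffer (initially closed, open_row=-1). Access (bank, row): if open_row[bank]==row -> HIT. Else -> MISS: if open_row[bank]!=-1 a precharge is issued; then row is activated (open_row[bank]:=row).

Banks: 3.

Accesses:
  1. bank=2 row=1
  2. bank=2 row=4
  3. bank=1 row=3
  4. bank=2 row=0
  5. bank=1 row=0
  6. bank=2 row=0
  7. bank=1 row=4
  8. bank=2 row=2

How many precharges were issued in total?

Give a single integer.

Answer: 5

Derivation:
Acc 1: bank2 row1 -> MISS (open row1); precharges=0
Acc 2: bank2 row4 -> MISS (open row4); precharges=1
Acc 3: bank1 row3 -> MISS (open row3); precharges=1
Acc 4: bank2 row0 -> MISS (open row0); precharges=2
Acc 5: bank1 row0 -> MISS (open row0); precharges=3
Acc 6: bank2 row0 -> HIT
Acc 7: bank1 row4 -> MISS (open row4); precharges=4
Acc 8: bank2 row2 -> MISS (open row2); precharges=5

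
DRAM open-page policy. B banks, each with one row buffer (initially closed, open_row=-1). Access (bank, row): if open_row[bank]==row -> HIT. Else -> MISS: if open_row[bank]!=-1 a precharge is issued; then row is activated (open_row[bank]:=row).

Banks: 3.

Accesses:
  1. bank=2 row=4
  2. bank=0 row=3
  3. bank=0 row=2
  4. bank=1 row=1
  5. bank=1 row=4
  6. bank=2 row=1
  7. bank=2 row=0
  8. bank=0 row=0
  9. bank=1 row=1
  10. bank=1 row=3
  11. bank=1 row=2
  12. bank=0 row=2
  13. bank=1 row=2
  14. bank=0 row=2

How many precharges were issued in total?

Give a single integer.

Answer: 9

Derivation:
Acc 1: bank2 row4 -> MISS (open row4); precharges=0
Acc 2: bank0 row3 -> MISS (open row3); precharges=0
Acc 3: bank0 row2 -> MISS (open row2); precharges=1
Acc 4: bank1 row1 -> MISS (open row1); precharges=1
Acc 5: bank1 row4 -> MISS (open row4); precharges=2
Acc 6: bank2 row1 -> MISS (open row1); precharges=3
Acc 7: bank2 row0 -> MISS (open row0); precharges=4
Acc 8: bank0 row0 -> MISS (open row0); precharges=5
Acc 9: bank1 row1 -> MISS (open row1); precharges=6
Acc 10: bank1 row3 -> MISS (open row3); precharges=7
Acc 11: bank1 row2 -> MISS (open row2); precharges=8
Acc 12: bank0 row2 -> MISS (open row2); precharges=9
Acc 13: bank1 row2 -> HIT
Acc 14: bank0 row2 -> HIT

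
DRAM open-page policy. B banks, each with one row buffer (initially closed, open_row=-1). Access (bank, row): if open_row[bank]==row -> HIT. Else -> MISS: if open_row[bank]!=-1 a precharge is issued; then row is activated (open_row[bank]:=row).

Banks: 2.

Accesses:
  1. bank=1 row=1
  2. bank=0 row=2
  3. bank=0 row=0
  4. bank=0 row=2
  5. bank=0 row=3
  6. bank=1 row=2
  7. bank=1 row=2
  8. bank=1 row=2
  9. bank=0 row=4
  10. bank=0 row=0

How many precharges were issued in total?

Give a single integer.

Acc 1: bank1 row1 -> MISS (open row1); precharges=0
Acc 2: bank0 row2 -> MISS (open row2); precharges=0
Acc 3: bank0 row0 -> MISS (open row0); precharges=1
Acc 4: bank0 row2 -> MISS (open row2); precharges=2
Acc 5: bank0 row3 -> MISS (open row3); precharges=3
Acc 6: bank1 row2 -> MISS (open row2); precharges=4
Acc 7: bank1 row2 -> HIT
Acc 8: bank1 row2 -> HIT
Acc 9: bank0 row4 -> MISS (open row4); precharges=5
Acc 10: bank0 row0 -> MISS (open row0); precharges=6

Answer: 6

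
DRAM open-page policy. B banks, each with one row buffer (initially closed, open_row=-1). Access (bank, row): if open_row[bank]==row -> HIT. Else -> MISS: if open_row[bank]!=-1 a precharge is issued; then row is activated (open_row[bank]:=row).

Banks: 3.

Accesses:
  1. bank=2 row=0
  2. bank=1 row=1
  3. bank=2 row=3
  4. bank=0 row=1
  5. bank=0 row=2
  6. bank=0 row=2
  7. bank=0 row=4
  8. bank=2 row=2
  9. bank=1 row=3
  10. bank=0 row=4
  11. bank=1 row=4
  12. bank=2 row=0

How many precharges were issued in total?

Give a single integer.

Answer: 7

Derivation:
Acc 1: bank2 row0 -> MISS (open row0); precharges=0
Acc 2: bank1 row1 -> MISS (open row1); precharges=0
Acc 3: bank2 row3 -> MISS (open row3); precharges=1
Acc 4: bank0 row1 -> MISS (open row1); precharges=1
Acc 5: bank0 row2 -> MISS (open row2); precharges=2
Acc 6: bank0 row2 -> HIT
Acc 7: bank0 row4 -> MISS (open row4); precharges=3
Acc 8: bank2 row2 -> MISS (open row2); precharges=4
Acc 9: bank1 row3 -> MISS (open row3); precharges=5
Acc 10: bank0 row4 -> HIT
Acc 11: bank1 row4 -> MISS (open row4); precharges=6
Acc 12: bank2 row0 -> MISS (open row0); precharges=7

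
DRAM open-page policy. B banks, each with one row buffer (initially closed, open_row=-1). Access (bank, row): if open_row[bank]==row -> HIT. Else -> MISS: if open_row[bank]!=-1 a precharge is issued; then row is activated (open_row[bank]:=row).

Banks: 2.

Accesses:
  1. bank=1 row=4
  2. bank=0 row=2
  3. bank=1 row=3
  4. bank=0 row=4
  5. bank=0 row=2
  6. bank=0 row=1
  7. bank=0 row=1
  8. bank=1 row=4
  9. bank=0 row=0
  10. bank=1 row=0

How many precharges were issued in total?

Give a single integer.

Acc 1: bank1 row4 -> MISS (open row4); precharges=0
Acc 2: bank0 row2 -> MISS (open row2); precharges=0
Acc 3: bank1 row3 -> MISS (open row3); precharges=1
Acc 4: bank0 row4 -> MISS (open row4); precharges=2
Acc 5: bank0 row2 -> MISS (open row2); precharges=3
Acc 6: bank0 row1 -> MISS (open row1); precharges=4
Acc 7: bank0 row1 -> HIT
Acc 8: bank1 row4 -> MISS (open row4); precharges=5
Acc 9: bank0 row0 -> MISS (open row0); precharges=6
Acc 10: bank1 row0 -> MISS (open row0); precharges=7

Answer: 7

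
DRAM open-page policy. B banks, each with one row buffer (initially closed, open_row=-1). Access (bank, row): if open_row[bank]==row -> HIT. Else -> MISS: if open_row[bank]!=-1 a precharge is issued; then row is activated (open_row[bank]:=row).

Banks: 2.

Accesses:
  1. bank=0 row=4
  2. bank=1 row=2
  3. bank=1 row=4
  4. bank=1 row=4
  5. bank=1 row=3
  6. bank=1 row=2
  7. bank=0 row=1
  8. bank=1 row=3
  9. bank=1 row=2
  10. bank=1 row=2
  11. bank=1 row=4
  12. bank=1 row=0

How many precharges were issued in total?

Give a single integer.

Answer: 8

Derivation:
Acc 1: bank0 row4 -> MISS (open row4); precharges=0
Acc 2: bank1 row2 -> MISS (open row2); precharges=0
Acc 3: bank1 row4 -> MISS (open row4); precharges=1
Acc 4: bank1 row4 -> HIT
Acc 5: bank1 row3 -> MISS (open row3); precharges=2
Acc 6: bank1 row2 -> MISS (open row2); precharges=3
Acc 7: bank0 row1 -> MISS (open row1); precharges=4
Acc 8: bank1 row3 -> MISS (open row3); precharges=5
Acc 9: bank1 row2 -> MISS (open row2); precharges=6
Acc 10: bank1 row2 -> HIT
Acc 11: bank1 row4 -> MISS (open row4); precharges=7
Acc 12: bank1 row0 -> MISS (open row0); precharges=8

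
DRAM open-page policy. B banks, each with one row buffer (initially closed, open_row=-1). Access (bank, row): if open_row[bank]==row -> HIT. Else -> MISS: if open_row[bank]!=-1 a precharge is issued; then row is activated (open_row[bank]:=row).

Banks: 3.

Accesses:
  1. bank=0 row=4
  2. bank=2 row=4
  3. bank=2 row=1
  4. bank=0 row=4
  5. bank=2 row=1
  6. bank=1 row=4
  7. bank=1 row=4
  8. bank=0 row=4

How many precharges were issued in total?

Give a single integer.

Answer: 1

Derivation:
Acc 1: bank0 row4 -> MISS (open row4); precharges=0
Acc 2: bank2 row4 -> MISS (open row4); precharges=0
Acc 3: bank2 row1 -> MISS (open row1); precharges=1
Acc 4: bank0 row4 -> HIT
Acc 5: bank2 row1 -> HIT
Acc 6: bank1 row4 -> MISS (open row4); precharges=1
Acc 7: bank1 row4 -> HIT
Acc 8: bank0 row4 -> HIT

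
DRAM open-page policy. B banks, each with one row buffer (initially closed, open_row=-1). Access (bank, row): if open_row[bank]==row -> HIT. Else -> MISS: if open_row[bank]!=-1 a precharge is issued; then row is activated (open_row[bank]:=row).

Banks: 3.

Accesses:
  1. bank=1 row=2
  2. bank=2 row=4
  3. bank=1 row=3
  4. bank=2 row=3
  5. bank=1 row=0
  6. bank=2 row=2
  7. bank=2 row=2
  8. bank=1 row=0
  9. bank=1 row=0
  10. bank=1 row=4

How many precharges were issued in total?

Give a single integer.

Answer: 5

Derivation:
Acc 1: bank1 row2 -> MISS (open row2); precharges=0
Acc 2: bank2 row4 -> MISS (open row4); precharges=0
Acc 3: bank1 row3 -> MISS (open row3); precharges=1
Acc 4: bank2 row3 -> MISS (open row3); precharges=2
Acc 5: bank1 row0 -> MISS (open row0); precharges=3
Acc 6: bank2 row2 -> MISS (open row2); precharges=4
Acc 7: bank2 row2 -> HIT
Acc 8: bank1 row0 -> HIT
Acc 9: bank1 row0 -> HIT
Acc 10: bank1 row4 -> MISS (open row4); precharges=5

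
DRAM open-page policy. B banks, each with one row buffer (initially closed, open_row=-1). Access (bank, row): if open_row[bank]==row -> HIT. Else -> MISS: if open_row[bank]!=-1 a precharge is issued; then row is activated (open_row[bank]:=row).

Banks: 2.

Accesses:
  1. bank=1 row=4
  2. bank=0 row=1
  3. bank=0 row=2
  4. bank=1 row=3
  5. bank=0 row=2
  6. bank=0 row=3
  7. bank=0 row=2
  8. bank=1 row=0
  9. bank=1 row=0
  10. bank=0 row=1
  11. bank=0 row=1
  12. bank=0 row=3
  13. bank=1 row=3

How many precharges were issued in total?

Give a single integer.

Acc 1: bank1 row4 -> MISS (open row4); precharges=0
Acc 2: bank0 row1 -> MISS (open row1); precharges=0
Acc 3: bank0 row2 -> MISS (open row2); precharges=1
Acc 4: bank1 row3 -> MISS (open row3); precharges=2
Acc 5: bank0 row2 -> HIT
Acc 6: bank0 row3 -> MISS (open row3); precharges=3
Acc 7: bank0 row2 -> MISS (open row2); precharges=4
Acc 8: bank1 row0 -> MISS (open row0); precharges=5
Acc 9: bank1 row0 -> HIT
Acc 10: bank0 row1 -> MISS (open row1); precharges=6
Acc 11: bank0 row1 -> HIT
Acc 12: bank0 row3 -> MISS (open row3); precharges=7
Acc 13: bank1 row3 -> MISS (open row3); precharges=8

Answer: 8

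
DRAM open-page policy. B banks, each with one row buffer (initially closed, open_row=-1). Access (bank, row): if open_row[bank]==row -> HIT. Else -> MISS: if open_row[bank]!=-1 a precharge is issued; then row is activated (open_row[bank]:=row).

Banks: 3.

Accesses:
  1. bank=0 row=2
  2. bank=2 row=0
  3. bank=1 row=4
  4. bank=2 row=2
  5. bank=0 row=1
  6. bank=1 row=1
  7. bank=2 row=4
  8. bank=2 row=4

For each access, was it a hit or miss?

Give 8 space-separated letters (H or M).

Acc 1: bank0 row2 -> MISS (open row2); precharges=0
Acc 2: bank2 row0 -> MISS (open row0); precharges=0
Acc 3: bank1 row4 -> MISS (open row4); precharges=0
Acc 4: bank2 row2 -> MISS (open row2); precharges=1
Acc 5: bank0 row1 -> MISS (open row1); precharges=2
Acc 6: bank1 row1 -> MISS (open row1); precharges=3
Acc 7: bank2 row4 -> MISS (open row4); precharges=4
Acc 8: bank2 row4 -> HIT

Answer: M M M M M M M H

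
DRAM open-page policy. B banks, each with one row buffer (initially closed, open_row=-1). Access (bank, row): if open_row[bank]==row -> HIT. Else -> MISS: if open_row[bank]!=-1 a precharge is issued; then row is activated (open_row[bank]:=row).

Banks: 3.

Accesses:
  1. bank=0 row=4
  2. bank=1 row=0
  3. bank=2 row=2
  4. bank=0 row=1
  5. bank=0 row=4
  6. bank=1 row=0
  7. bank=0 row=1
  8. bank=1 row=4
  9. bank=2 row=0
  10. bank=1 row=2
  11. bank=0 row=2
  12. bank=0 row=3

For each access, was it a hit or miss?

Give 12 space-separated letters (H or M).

Answer: M M M M M H M M M M M M

Derivation:
Acc 1: bank0 row4 -> MISS (open row4); precharges=0
Acc 2: bank1 row0 -> MISS (open row0); precharges=0
Acc 3: bank2 row2 -> MISS (open row2); precharges=0
Acc 4: bank0 row1 -> MISS (open row1); precharges=1
Acc 5: bank0 row4 -> MISS (open row4); precharges=2
Acc 6: bank1 row0 -> HIT
Acc 7: bank0 row1 -> MISS (open row1); precharges=3
Acc 8: bank1 row4 -> MISS (open row4); precharges=4
Acc 9: bank2 row0 -> MISS (open row0); precharges=5
Acc 10: bank1 row2 -> MISS (open row2); precharges=6
Acc 11: bank0 row2 -> MISS (open row2); precharges=7
Acc 12: bank0 row3 -> MISS (open row3); precharges=8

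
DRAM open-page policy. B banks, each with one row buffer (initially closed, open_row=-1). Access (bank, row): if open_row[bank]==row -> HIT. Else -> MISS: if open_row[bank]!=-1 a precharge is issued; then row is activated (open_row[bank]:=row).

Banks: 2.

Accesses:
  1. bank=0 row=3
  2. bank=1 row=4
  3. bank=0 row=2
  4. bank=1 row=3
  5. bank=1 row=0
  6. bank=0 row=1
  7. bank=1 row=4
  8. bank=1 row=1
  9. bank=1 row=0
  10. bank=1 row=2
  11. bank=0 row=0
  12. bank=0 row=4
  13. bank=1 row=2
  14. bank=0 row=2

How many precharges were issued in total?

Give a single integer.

Acc 1: bank0 row3 -> MISS (open row3); precharges=0
Acc 2: bank1 row4 -> MISS (open row4); precharges=0
Acc 3: bank0 row2 -> MISS (open row2); precharges=1
Acc 4: bank1 row3 -> MISS (open row3); precharges=2
Acc 5: bank1 row0 -> MISS (open row0); precharges=3
Acc 6: bank0 row1 -> MISS (open row1); precharges=4
Acc 7: bank1 row4 -> MISS (open row4); precharges=5
Acc 8: bank1 row1 -> MISS (open row1); precharges=6
Acc 9: bank1 row0 -> MISS (open row0); precharges=7
Acc 10: bank1 row2 -> MISS (open row2); precharges=8
Acc 11: bank0 row0 -> MISS (open row0); precharges=9
Acc 12: bank0 row4 -> MISS (open row4); precharges=10
Acc 13: bank1 row2 -> HIT
Acc 14: bank0 row2 -> MISS (open row2); precharges=11

Answer: 11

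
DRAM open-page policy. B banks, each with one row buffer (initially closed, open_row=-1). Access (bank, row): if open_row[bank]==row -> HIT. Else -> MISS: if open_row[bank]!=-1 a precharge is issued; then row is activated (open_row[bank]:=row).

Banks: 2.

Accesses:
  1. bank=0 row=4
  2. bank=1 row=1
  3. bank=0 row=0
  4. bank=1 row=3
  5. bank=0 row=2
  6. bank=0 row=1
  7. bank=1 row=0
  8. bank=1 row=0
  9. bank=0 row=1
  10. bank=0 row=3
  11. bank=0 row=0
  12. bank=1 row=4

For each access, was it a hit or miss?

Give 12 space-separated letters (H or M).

Answer: M M M M M M M H H M M M

Derivation:
Acc 1: bank0 row4 -> MISS (open row4); precharges=0
Acc 2: bank1 row1 -> MISS (open row1); precharges=0
Acc 3: bank0 row0 -> MISS (open row0); precharges=1
Acc 4: bank1 row3 -> MISS (open row3); precharges=2
Acc 5: bank0 row2 -> MISS (open row2); precharges=3
Acc 6: bank0 row1 -> MISS (open row1); precharges=4
Acc 7: bank1 row0 -> MISS (open row0); precharges=5
Acc 8: bank1 row0 -> HIT
Acc 9: bank0 row1 -> HIT
Acc 10: bank0 row3 -> MISS (open row3); precharges=6
Acc 11: bank0 row0 -> MISS (open row0); precharges=7
Acc 12: bank1 row4 -> MISS (open row4); precharges=8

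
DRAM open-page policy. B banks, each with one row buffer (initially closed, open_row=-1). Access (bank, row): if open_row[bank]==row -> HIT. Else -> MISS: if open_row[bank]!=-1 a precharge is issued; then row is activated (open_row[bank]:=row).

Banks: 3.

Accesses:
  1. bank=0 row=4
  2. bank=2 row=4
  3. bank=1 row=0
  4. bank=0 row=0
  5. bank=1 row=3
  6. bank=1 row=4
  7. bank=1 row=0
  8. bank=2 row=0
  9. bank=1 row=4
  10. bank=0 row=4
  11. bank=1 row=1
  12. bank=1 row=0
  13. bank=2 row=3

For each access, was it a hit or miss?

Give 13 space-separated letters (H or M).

Answer: M M M M M M M M M M M M M

Derivation:
Acc 1: bank0 row4 -> MISS (open row4); precharges=0
Acc 2: bank2 row4 -> MISS (open row4); precharges=0
Acc 3: bank1 row0 -> MISS (open row0); precharges=0
Acc 4: bank0 row0 -> MISS (open row0); precharges=1
Acc 5: bank1 row3 -> MISS (open row3); precharges=2
Acc 6: bank1 row4 -> MISS (open row4); precharges=3
Acc 7: bank1 row0 -> MISS (open row0); precharges=4
Acc 8: bank2 row0 -> MISS (open row0); precharges=5
Acc 9: bank1 row4 -> MISS (open row4); precharges=6
Acc 10: bank0 row4 -> MISS (open row4); precharges=7
Acc 11: bank1 row1 -> MISS (open row1); precharges=8
Acc 12: bank1 row0 -> MISS (open row0); precharges=9
Acc 13: bank2 row3 -> MISS (open row3); precharges=10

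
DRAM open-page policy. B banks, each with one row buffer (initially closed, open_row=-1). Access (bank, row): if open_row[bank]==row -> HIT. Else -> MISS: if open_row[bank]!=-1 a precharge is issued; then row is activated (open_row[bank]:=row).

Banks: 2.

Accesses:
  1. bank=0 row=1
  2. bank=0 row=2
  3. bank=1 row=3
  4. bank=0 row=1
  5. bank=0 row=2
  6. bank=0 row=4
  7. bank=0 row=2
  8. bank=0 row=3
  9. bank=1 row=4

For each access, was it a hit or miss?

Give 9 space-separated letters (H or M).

Answer: M M M M M M M M M

Derivation:
Acc 1: bank0 row1 -> MISS (open row1); precharges=0
Acc 2: bank0 row2 -> MISS (open row2); precharges=1
Acc 3: bank1 row3 -> MISS (open row3); precharges=1
Acc 4: bank0 row1 -> MISS (open row1); precharges=2
Acc 5: bank0 row2 -> MISS (open row2); precharges=3
Acc 6: bank0 row4 -> MISS (open row4); precharges=4
Acc 7: bank0 row2 -> MISS (open row2); precharges=5
Acc 8: bank0 row3 -> MISS (open row3); precharges=6
Acc 9: bank1 row4 -> MISS (open row4); precharges=7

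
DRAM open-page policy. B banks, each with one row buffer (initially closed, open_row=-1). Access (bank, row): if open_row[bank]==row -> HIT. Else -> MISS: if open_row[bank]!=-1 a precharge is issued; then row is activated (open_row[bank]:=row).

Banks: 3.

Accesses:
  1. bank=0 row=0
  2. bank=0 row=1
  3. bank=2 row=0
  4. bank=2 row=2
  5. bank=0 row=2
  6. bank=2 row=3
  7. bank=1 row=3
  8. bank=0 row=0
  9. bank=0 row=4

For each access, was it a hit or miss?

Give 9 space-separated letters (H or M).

Answer: M M M M M M M M M

Derivation:
Acc 1: bank0 row0 -> MISS (open row0); precharges=0
Acc 2: bank0 row1 -> MISS (open row1); precharges=1
Acc 3: bank2 row0 -> MISS (open row0); precharges=1
Acc 4: bank2 row2 -> MISS (open row2); precharges=2
Acc 5: bank0 row2 -> MISS (open row2); precharges=3
Acc 6: bank2 row3 -> MISS (open row3); precharges=4
Acc 7: bank1 row3 -> MISS (open row3); precharges=4
Acc 8: bank0 row0 -> MISS (open row0); precharges=5
Acc 9: bank0 row4 -> MISS (open row4); precharges=6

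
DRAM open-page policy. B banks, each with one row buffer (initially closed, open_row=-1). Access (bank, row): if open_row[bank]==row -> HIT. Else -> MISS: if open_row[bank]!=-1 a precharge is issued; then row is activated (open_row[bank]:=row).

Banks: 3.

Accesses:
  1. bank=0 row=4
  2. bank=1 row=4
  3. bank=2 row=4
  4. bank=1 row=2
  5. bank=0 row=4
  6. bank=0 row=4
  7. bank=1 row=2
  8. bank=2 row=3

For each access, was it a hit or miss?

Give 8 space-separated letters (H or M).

Acc 1: bank0 row4 -> MISS (open row4); precharges=0
Acc 2: bank1 row4 -> MISS (open row4); precharges=0
Acc 3: bank2 row4 -> MISS (open row4); precharges=0
Acc 4: bank1 row2 -> MISS (open row2); precharges=1
Acc 5: bank0 row4 -> HIT
Acc 6: bank0 row4 -> HIT
Acc 7: bank1 row2 -> HIT
Acc 8: bank2 row3 -> MISS (open row3); precharges=2

Answer: M M M M H H H M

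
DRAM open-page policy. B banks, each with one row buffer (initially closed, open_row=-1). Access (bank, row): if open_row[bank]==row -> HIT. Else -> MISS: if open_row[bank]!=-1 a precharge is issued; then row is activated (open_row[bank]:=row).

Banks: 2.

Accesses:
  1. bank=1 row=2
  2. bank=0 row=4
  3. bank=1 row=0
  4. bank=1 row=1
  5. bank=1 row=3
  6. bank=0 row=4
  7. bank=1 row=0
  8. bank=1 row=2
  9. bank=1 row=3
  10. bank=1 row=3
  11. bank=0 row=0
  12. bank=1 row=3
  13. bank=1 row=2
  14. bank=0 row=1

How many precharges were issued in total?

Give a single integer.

Answer: 9

Derivation:
Acc 1: bank1 row2 -> MISS (open row2); precharges=0
Acc 2: bank0 row4 -> MISS (open row4); precharges=0
Acc 3: bank1 row0 -> MISS (open row0); precharges=1
Acc 4: bank1 row1 -> MISS (open row1); precharges=2
Acc 5: bank1 row3 -> MISS (open row3); precharges=3
Acc 6: bank0 row4 -> HIT
Acc 7: bank1 row0 -> MISS (open row0); precharges=4
Acc 8: bank1 row2 -> MISS (open row2); precharges=5
Acc 9: bank1 row3 -> MISS (open row3); precharges=6
Acc 10: bank1 row3 -> HIT
Acc 11: bank0 row0 -> MISS (open row0); precharges=7
Acc 12: bank1 row3 -> HIT
Acc 13: bank1 row2 -> MISS (open row2); precharges=8
Acc 14: bank0 row1 -> MISS (open row1); precharges=9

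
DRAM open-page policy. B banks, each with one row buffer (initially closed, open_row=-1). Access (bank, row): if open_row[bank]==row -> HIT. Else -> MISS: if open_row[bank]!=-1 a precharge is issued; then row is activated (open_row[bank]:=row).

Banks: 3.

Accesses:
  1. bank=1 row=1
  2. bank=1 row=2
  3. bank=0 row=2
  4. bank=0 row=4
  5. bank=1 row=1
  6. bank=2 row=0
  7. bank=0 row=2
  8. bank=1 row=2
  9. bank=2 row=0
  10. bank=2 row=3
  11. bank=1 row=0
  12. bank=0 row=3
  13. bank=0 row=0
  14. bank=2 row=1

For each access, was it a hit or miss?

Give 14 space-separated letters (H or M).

Acc 1: bank1 row1 -> MISS (open row1); precharges=0
Acc 2: bank1 row2 -> MISS (open row2); precharges=1
Acc 3: bank0 row2 -> MISS (open row2); precharges=1
Acc 4: bank0 row4 -> MISS (open row4); precharges=2
Acc 5: bank1 row1 -> MISS (open row1); precharges=3
Acc 6: bank2 row0 -> MISS (open row0); precharges=3
Acc 7: bank0 row2 -> MISS (open row2); precharges=4
Acc 8: bank1 row2 -> MISS (open row2); precharges=5
Acc 9: bank2 row0 -> HIT
Acc 10: bank2 row3 -> MISS (open row3); precharges=6
Acc 11: bank1 row0 -> MISS (open row0); precharges=7
Acc 12: bank0 row3 -> MISS (open row3); precharges=8
Acc 13: bank0 row0 -> MISS (open row0); precharges=9
Acc 14: bank2 row1 -> MISS (open row1); precharges=10

Answer: M M M M M M M M H M M M M M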